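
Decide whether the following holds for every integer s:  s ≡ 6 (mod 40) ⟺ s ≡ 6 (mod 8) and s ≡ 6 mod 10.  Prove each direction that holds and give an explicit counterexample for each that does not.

[⇒] Suppose s ≡ 6 (mod 40); write s = 40j + 6. Since 8 ∣ 40, reducing mod 8 gives s ≡ 6 (mod 8); since 10 ∣ 40, reducing mod 10 gives s ≡ 6 (mod 10).

[⇐] Conversely, if s ≡ 6 (mod 8) and s ≡ 6 (mod 10), then by the Chinese remainder theorem s ≡ 6 (mod 40). This is exactly s ≡ 6 (mod 40).

The biconditional holds.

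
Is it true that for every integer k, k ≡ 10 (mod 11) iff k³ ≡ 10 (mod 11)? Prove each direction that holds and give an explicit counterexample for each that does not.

(→) Suppose k ≡ 10 (mod 11). Write k = 11j + 10. Then (11j + 10)³ = 1331j³ + 3630j² + 3300j + 1000 = 11(121j³ + 330j² + 300j + 90) + 10, so k³ ≡ 10 (mod 11).

(←) For the converse, argue contrapositively. If k ≢ 10 (mod 11), then k is congruent to one of 0, 1, 2, 3, 4, 5, 6, 7, 8, 9 modulo 11, and these give k³ ≡ 0, 1, 8, 5, 9, 4, 7, 2, 6, 3 respectively — never 10.

The biconditional holds.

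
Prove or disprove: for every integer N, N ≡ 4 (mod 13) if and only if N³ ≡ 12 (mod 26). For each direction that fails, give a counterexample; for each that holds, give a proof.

Neither implication holds.

(→) This fails: take N = 17. Then 17 ≡ 4 (mod 13), but 17³ = 4913 ≡ 25 (mod 26), not 12.

(←) This fails: take N = 10. Then 10³ = 1000 ≡ 12 (mod 26), yet 10 ≡ 10 (mod 13), not 4.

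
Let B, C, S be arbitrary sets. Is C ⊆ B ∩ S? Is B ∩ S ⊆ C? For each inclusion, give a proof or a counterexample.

Forward inclusion. This inclusion fails. Take B = ∅, C = {1}, S = ∅; then 1 ∈ C but 1 ∉ B ∩ S.

Reverse inclusion. This inclusion fails. Take B = {1}, C = ∅, S = {1}; then 1 ∈ B ∩ S but 1 ∉ C.

(⊆) fails and (⊇) fails.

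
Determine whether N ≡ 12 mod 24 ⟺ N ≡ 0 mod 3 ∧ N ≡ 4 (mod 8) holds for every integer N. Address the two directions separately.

Both directions hold.

Converse. If N ≡ 0 (mod 3) and N ≡ 4 (mod 8), then by the Chinese remainder theorem N ≡ 12 (mod 24). This is exactly N ≡ 12 (mod 24).

Forward direction. Suppose N ≡ 12 (mod 24); write N = 24j + 12. Since 3 ∣ 24, reducing mod 3 gives N ≡ 12 ≡ 0 (mod 3); since 8 ∣ 24, reducing mod 8 gives N ≡ 12 ≡ 4 (mod 8).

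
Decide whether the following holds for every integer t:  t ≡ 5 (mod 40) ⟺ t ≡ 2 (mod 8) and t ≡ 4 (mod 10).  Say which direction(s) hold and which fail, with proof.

(⇒) This fails: t = 5 gives 5 ≡ 5 (mod 40) but 5 ≡ 5 (mod 8), so the conjunction on the right does not hold.

(⇐) This fails: t = 34 satisfies both congruences on the right (34 ≡ 2 mod 8 and 34 ≡ 4 mod 10) yet 34 ≡ 34 (mod 40), not 5.

Neither direction holds.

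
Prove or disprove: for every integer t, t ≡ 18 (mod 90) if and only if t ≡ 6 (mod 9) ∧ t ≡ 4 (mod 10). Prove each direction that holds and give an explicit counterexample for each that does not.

(→) This fails: t = 18 gives 18 ≡ 18 (mod 90) but 18 ≡ 0 (mod 9), so the conjunction on the right does not hold.

(←) This fails: t = 24 satisfies both congruences on the right (24 ≡ 6 mod 9 and 24 ≡ 4 mod 10) yet 24 ≡ 24 (mod 90), not 18.

(⇒) fails and (⇐) fails.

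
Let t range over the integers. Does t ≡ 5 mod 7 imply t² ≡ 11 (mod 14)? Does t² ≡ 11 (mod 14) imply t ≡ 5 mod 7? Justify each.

(→) This fails: take t = 12. Then 12 ≡ 5 (mod 7), but 12² = 144 ≡ 4 (mod 14), not 11.

(←) This fails: take t = 9. Then 9² = 81 ≡ 11 (mod 14), yet 9 ≡ 2 (mod 7), not 5.

Neither implication holds.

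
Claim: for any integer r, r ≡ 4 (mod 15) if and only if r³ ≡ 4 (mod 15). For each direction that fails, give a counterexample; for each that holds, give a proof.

Both implications hold.

(⟹) Suppose r ≡ 4 (mod 15). Write r = 15j + 4. Then (15j + 4)³ = 3375j³ + 2700j² + 720j + 64 = 15(225j³ + 180j² + 48j + 4) + 4, so r³ ≡ 4 (mod 15).

(⟸) Conversely, suppose r³ ≡ 4 (mod 15). The only residue r in {0, …, 14} with r³ ≡ 4 (mod 15) is r = 4, so r ≡ 4 (mod 15).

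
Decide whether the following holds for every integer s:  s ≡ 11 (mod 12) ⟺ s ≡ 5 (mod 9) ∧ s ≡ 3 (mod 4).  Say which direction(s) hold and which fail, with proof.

(⇒) This fails: s = 35 gives 35 ≡ 11 (mod 12) but 35 ≡ 8 (mod 9), so the conjunction on the right does not hold.

(⇐) Conversely, if s ≡ 5 (mod 9) and s ≡ 3 (mod 4), then by the Chinese remainder theorem s ≡ 23 (mod 36). Since 23 ≡ 11 (mod 12) and 12 ∣ 36, we get s ≡ 11 (mod 12).

Only the reverse direction holds.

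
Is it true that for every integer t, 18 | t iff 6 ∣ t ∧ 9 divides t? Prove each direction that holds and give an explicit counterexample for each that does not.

The biconditional holds.

(→) If 18 ∣ t, write t = 18q. Since 18 = 3·6, t = 6·(3q), so 6 ∣ t; and since 18 = 2·9, t = 9·(2q), so 9 ∣ t.

(←) Suppose 6 ∣ t and 9 ∣ t. Any common multiple of 6 and 9 is a multiple of their lcm; here lcm(6, 9) = 6·9/gcd(6, 9) = 54/3 = 18, so 18 ∣ t.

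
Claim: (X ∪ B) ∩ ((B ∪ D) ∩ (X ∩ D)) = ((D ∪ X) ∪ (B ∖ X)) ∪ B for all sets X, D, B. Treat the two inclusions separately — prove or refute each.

Reverse inclusion. This inclusion fails. Take X = {1}, D = ∅, B = ∅; then 1 ∈ ((D ∪ X) ∪ (B ∖ X)) ∪ B but 1 ∉ (X ∪ B) ∩ ((B ∪ D) ∩ (X ∩ D)).

Forward inclusion. Let x ∈ (X ∪ B) ∩ ((B ∪ D) ∩ (X ∩ D)). Then either x ∈ X ∩ D and x ∉ B; or x ∈ X ∩ D ∩ B. In each case x ∈ ((D ∪ X) ∪ (B ∖ X)) ∪ B, so (X ∪ B) ∩ ((B ∪ D) ∩ (X ∩ D)) ⊆ ((D ∪ X) ∪ (B ∖ X)) ∪ B.

Only the forward inclusion holds.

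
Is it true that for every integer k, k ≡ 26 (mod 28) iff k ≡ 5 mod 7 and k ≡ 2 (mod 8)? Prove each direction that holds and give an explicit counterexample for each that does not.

(→) This fails: k = 54 gives 54 ≡ 26 (mod 28) but 54 ≡ 6 (mod 8), so the conjunction on the right does not hold.

(←) Conversely, if k ≡ 5 (mod 7) and k ≡ 2 (mod 8), then by the Chinese remainder theorem k ≡ 26 (mod 56). Since 26 ≡ 26 (mod 28) and 28 ∣ 56, we get k ≡ 26 (mod 28).

The forward direction fails; the converse holds.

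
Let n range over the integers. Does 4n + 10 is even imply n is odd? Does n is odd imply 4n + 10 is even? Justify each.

Forward direction. This fails: take n = 4. Then 4n + 10 = 26, which is even, yet n = 4 is even, not odd.

Converse. Suppose n is odd. Since 4 is even, 4n is even for every n, so 4n + 10 has the same parity as 10, which is even. Hence 4n + 10 is even.

Not equivalent: only (⇐) holds.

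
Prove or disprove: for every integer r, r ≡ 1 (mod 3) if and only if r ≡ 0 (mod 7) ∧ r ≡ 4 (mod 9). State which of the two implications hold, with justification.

Not equivalent: only (⇐) holds.

(⇒) This fails: r = 1 gives 1 ≡ 1 (mod 3) but 1 ≡ 1 (mod 7), so the conjunction on the right does not hold.

(⇐) Conversely, if r ≡ 0 (mod 7) and r ≡ 4 (mod 9), then by the Chinese remainder theorem r ≡ 49 (mod 63). Since 49 ≡ 1 (mod 3) and 3 ∣ 63, we get r ≡ 1 (mod 3).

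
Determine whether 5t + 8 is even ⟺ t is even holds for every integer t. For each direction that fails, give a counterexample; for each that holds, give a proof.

The biconditional holds.

[⇒] Suppose 5t + 8 is even. Since 5 is odd, 5t and t have the same parity, so 5t + 8 ≡ t + 8 (mod 2). As 8 is even, 5t + 8 is even exactly when t is even. Thus t is even.

[⇐] Conversely, suppose t is even; write t = 2j. Then 5t + 8 = 5·(2j) + 8 = 2·5j + 8, which is even.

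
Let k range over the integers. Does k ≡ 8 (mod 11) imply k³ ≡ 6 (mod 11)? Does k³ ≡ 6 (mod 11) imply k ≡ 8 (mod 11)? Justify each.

(⇒) Suppose k ≡ 8 (mod 11). Write k = 11j + 8. Then (11j + 8)³ = 1331j³ + 2904j² + 2112j + 512 = 11(121j³ + 264j² + 192j + 46) + 6, so k³ ≡ 6 (mod 11).

(⇐) Conversely, suppose k³ ≡ 6 (mod 11). The only residue r in {0, …, 10} with r³ ≡ 6 (mod 11) is r = 8, so k ≡ 8 (mod 11).

The biconditional holds.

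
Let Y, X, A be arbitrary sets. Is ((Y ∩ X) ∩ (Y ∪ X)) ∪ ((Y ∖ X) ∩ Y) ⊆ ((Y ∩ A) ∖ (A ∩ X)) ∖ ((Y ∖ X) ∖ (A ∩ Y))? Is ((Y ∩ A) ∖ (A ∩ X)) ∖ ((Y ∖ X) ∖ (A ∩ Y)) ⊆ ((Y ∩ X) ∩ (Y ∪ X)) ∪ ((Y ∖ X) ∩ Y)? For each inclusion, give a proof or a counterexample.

(⊆) fails; (⊇) holds.

(⟸) Let x ∈ ((Y ∩ A) ∖ (A ∩ X)) ∖ ((Y ∖ X) ∖ (A ∩ Y)). Then x ∈ Y ∩ A and x ∉ X, from which x ∈ ((Y ∩ X) ∩ (Y ∪ X)) ∪ ((Y ∖ X) ∩ Y).

(⟹) This inclusion fails. Take Y = {1}, X = ∅, A = ∅; then 1 ∈ ((Y ∩ X) ∩ (Y ∪ X)) ∪ ((Y ∖ X) ∩ Y) but 1 ∉ ((Y ∩ A) ∖ (A ∩ X)) ∖ ((Y ∖ X) ∖ (A ∩ Y)).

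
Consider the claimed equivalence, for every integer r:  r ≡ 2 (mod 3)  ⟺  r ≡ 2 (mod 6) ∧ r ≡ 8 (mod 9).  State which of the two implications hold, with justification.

The forward direction fails; the converse holds.

(⇒) This fails: r = 2 gives 2 ≡ 2 (mod 3) but 2 ≡ 2 (mod 9), so the conjunction on the right does not hold.

(⇐) Conversely, if r ≡ 2 (mod 6) and r ≡ 8 (mod 9), then by the Chinese remainder theorem r ≡ 8 (mod 18). Since 8 ≡ 2 (mod 3) and 3 ∣ 18, we get r ≡ 2 (mod 3).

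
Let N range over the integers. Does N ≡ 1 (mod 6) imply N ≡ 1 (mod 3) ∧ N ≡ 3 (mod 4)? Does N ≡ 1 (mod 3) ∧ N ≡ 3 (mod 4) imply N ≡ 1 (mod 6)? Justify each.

The forward direction fails; the converse holds.

Forward direction. This fails: N = 1 gives 1 ≡ 1 (mod 6) but 1 ≡ 1 (mod 4), so the conjunction on the right does not hold.

Converse. If N ≡ 1 (mod 3) and N ≡ 3 (mod 4), then by the Chinese remainder theorem N ≡ 7 (mod 12). Since 7 ≡ 1 (mod 6) and 6 ∣ 12, we get N ≡ 1 (mod 6).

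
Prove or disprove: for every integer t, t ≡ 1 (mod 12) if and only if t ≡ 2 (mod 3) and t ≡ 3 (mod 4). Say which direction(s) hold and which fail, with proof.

Neither implication holds.

[⇒] This fails: t = 1 gives 1 ≡ 1 (mod 12) but 1 ≡ 1 (mod 3), so the conjunction on the right does not hold.

[⇐] This fails: t = 11 satisfies both congruences on the right (11 ≡ 2 mod 3 and 11 ≡ 3 mod 4) yet 11 ≡ 11 (mod 12), not 1.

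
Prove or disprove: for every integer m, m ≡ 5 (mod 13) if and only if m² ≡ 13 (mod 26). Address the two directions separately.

(⇒) This fails: take m = 5. Then 5 ≡ 5 (mod 13), but 5² = 25 ≡ 25 (mod 26), not 13.

(⇐) This fails: take m = 13. Then 13² = 169 ≡ 13 (mod 26), yet 13 ≡ 0 (mod 13), not 5.

Neither implication holds.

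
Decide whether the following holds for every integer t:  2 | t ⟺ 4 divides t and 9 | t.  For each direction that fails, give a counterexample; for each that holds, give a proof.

Only the reverse direction holds.

(⟸) Suppose 4 ∣ t and 9 ∣ t. Any common multiple of 4 and 9 is a multiple of their lcm; here gcd(4, 9) = 1, so lcm(4, 9) = 4·9 = 36, so 36 ∣ t. Since 2 ∣ 36, it follows that 2 ∣ t.

(⟹) This fails: take t = 2. Certainly 2 ∣ 2, but 4 ∤ 2.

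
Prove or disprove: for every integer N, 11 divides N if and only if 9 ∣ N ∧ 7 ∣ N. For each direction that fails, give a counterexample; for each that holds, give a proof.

(⇒) fails and (⇐) fails.

(⇒) This fails: take N = 11. Certainly 11 ∣ 11, but 9 ∤ 11.

(⇐) This fails: take N = 63. Both 9 ∣ 63 and 7 ∣ 63, yet 63 is not a multiple of 11 (since 63 = 5·11 + 8), so 11 ∤ 63.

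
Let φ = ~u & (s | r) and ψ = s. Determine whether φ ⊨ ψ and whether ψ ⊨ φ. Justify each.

Both directions fail.

[⇒] This fails. Under s = F, u = F, r = T, the left side is true but the right side is false.

[⇐] This fails. Under s = T, u = T, r = F, the left side is false but the right side is true.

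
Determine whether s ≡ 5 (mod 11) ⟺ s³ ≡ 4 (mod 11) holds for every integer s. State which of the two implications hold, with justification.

Both implications hold.

[⇒] Suppose s ≡ 5 (mod 11). Write s = 11j + 5. Then (11j + 5)³ = 1331j³ + 1815j² + 825j + 125 = 11(121j³ + 165j² + 75j + 11) + 4, so s³ ≡ 4 (mod 11).

[⇐] For the converse, argue contrapositively. If s ≢ 5 (mod 11), then s is congruent to one of 0, 1, 2, 3, 4, 6, 7, 8, 9, 10 modulo 11, and these give s³ ≡ 0, 1, 8, 5, 9, 7, 2, 6, 3, 10 respectively — never 4.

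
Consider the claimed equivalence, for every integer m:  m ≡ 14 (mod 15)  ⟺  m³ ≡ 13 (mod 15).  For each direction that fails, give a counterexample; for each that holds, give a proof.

Both directions fail.

(⇒) This fails: take m = 14. Then 14 ≡ 14 (mod 15), but 14³ = 2744 ≡ 14 (mod 15), not 13.

(⇐) This fails: take m = 7. Then 7³ = 343 ≡ 13 (mod 15), yet 7 ≡ 7 (mod 15), not 14.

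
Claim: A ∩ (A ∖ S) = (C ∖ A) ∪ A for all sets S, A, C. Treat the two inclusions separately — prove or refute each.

Only the forward inclusion holds.

(⟹) Let x ∈ A ∩ (A ∖ S). Then either x ∈ A and x ∉ S, C; or x ∈ A ∩ C and x ∉ S. In each case x ∈ (C ∖ A) ∪ A, so A ∩ (A ∖ S) ⊆ (C ∖ A) ∪ A.

(⟸) This inclusion fails. Take S = {1}, A = {1}, C = ∅; then 1 ∈ (C ∖ A) ∪ A but 1 ∉ A ∩ (A ∖ S).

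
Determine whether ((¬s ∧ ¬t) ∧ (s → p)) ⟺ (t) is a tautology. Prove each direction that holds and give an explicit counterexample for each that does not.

Neither direction holds.

(⟹) This fails. Under s = F, t = F, p = F, the left side is true but the right side is false.

(⟸) This fails. Under s = F, t = T, p = F, the left side is false but the right side is true.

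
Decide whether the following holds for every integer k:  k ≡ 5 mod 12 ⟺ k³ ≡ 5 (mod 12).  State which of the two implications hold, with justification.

[⇒] Suppose k ≡ 5 mod 12. Write k = 12j + 5. Then (12j + 5)³ = 1728j³ + 2160j² + 900j + 125 = 12(144j³ + 180j² + 75j + 10) + 5, so k³ ≡ 5 (mod 12).

[⇐] Conversely, suppose k³ ≡ 5 (mod 12). The only residue r in {0, …, 11} with r³ ≡ 5 (mod 12) is r = 5, so k ≡ 5 (mod 12).

The biconditional holds.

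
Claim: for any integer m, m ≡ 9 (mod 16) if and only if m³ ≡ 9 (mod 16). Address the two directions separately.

Both implications hold.

[⇒] Suppose m ≡ 9 (mod 16). Write m = 16j + 9. Then (16j + 9)³ = 4096j³ + 6912j² + 3888j + 729 = 16(256j³ + 432j² + 243j + 45) + 9, so m³ ≡ 9 (mod 16).

[⇐] Conversely, suppose m³ ≡ 9 (mod 16). The only residue r in {0, …, 15} with r³ ≡ 9 (mod 16) is r = 9, so m ≡ 9 (mod 16).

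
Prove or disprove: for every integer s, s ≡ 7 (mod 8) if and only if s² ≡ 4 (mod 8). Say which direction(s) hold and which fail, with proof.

(→) This fails: take s = 7. Then 7 ≡ 7 (mod 8), but 7² = 49 ≡ 1 (mod 8), not 4.

(←) This fails: take s = 2. Then 2² = 4 ≡ 4 (mod 8), yet 2 ≡ 2 (mod 8), not 7.

(⇒) fails and (⇐) fails.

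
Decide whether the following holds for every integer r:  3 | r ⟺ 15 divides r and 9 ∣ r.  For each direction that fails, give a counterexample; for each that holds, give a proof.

(⇒) fails; (⇐) holds.

Converse. Suppose 15 ∣ r and 9 ∣ r. Any common multiple of 15 and 9 is a multiple of their lcm; here lcm(15, 9) = 15·9/gcd(15, 9) = 135/3 = 45, so 45 ∣ r. Since 3 ∣ 45, it follows that 3 ∣ r.

Forward direction. This fails: take r = 3. Certainly 3 ∣ 3, but 15 ∤ 3.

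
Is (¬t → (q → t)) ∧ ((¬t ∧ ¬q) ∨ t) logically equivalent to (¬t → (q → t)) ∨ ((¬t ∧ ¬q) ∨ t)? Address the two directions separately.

[⇐] Assume the antecedent. If t is true, the consequent reduces to true regardless of the other variables. If t is false, the antecedent forces (t = F, q = F), and the consequent holds there. Either way the consequent holds.

[⇒] Assume the antecedent. If t is true, the consequent reduces to true regardless of the other variables. If t is false, the antecedent forces (t = F, q = F), and the consequent holds there. Either way the consequent holds.

Both implications hold.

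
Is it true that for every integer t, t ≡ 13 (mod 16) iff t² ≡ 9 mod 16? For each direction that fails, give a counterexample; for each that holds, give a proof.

(⇒) holds; (⇐) fails.

(⇒) Suppose t ≡ 13 (mod 16). Write t = 16j + 13. Then (16j + 13)² = 256j² + 416j + 169 = 16(16j² + 26j + 10) + 9, so t² ≡ 9 (mod 16).

(⇐) This fails: take t = 3. Then 3² = 9 ≡ 9 (mod 16), yet 3 ≡ 3 (mod 16), not 13.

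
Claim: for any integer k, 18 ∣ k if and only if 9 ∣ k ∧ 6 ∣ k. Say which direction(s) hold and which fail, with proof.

(⟹) If 18 ∣ k, write k = 18q. Since 18 = 2·9, k = 9·(2q), so 9 ∣ k; and since 18 = 3·6, k = 6·(3q), so 6 ∣ k.

(⟸) Suppose 9 ∣ k and 6 ∣ k. Any common multiple of 9 and 6 is a multiple of their lcm; here lcm(9, 6) = 9·6/gcd(9, 6) = 54/3 = 18, so 18 ∣ k.

Both directions hold; the statement is true.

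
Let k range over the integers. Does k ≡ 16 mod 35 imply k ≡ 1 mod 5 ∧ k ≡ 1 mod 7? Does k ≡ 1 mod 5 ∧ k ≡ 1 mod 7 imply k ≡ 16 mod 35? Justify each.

Neither direction holds.

(⇒) This fails: k = 16 gives 16 ≡ 16 (mod 35) but 16 ≡ 2 (mod 7), so the conjunction on the right does not hold.

(⇐) This fails: k = 1 satisfies both congruences on the right (1 ≡ 1 mod 5 and 1 ≡ 1 mod 7) yet 1 ≡ 1 (mod 35), not 16.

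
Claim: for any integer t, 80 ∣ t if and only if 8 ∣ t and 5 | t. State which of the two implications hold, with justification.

The forward direction holds; the converse fails.

(→) If 80 ∣ t, write t = 80q. Since 80 = 10·8, t = 8·(10q), so 8 ∣ t; and since 80 = 16·5, t = 5·(16q), so 5 ∣ t.

(←) This fails: take t = 40. Both 8 ∣ 40 and 5 ∣ 40, yet 40 is not a multiple of 80 (since 40 = 0·80 + 40), so 80 ∤ 40.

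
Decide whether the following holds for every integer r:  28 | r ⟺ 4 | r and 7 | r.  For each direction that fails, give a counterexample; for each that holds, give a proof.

The biconditional holds.

(⟹) If 28 ∣ r, write r = 28q. Since 28 = 7·4, r = 4·(7q), so 4 ∣ r; and since 28 = 4·7, r = 7·(4q), so 7 ∣ r.

(⟸) Suppose 4 ∣ r and 7 ∣ r. Any common multiple of 4 and 7 is a multiple of their lcm; here gcd(4, 7) = 1, so lcm(4, 7) = 4·7 = 28, so 28 ∣ r.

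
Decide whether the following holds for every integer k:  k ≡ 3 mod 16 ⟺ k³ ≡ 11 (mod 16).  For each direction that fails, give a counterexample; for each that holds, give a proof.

Both directions hold.

[⇒] Suppose k ≡ 3 mod 16. Write k = 16j + 3. Then (16j + 3)³ = 4096j³ + 2304j² + 432j + 27 = 16(256j³ + 144j² + 27j + 1) + 11, so k³ ≡ 11 (mod 16).

[⇐] Conversely, suppose k³ ≡ 11 (mod 16). The only residue r in {0, …, 15} with r³ ≡ 11 (mod 16) is r = 3, so k ≡ 3 (mod 16).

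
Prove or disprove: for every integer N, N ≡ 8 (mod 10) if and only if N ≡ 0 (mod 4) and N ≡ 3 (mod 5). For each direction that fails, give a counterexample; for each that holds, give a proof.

(→) This fails: N = 18 gives 18 ≡ 8 (mod 10) but 18 ≡ 2 (mod 4), so the conjunction on the right does not hold.

(←) Conversely, if N ≡ 0 (mod 4) and N ≡ 3 (mod 5), then by the Chinese remainder theorem N ≡ 8 (mod 20). Since 8 ≡ 8 (mod 10) and 10 ∣ 20, we get N ≡ 8 (mod 10).

(⇒) fails; (⇐) holds.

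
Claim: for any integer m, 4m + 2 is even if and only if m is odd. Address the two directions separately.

Forward direction. This fails: take m = 2. Then 4m + 2 = 10, which is even, yet m = 2 is even, not odd.

Converse. Suppose m is odd. Since 4 is even, 4m is even for every m, so 4m + 2 has the same parity as 2, which is even. Hence 4m + 2 is even.

Only the converse holds.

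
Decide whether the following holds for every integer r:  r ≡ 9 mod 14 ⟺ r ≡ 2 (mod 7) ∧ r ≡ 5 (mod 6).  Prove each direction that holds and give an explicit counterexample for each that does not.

(→) This fails: r = 9 gives 9 ≡ 9 (mod 14) but 9 ≡ 3 (mod 6), so the conjunction on the right does not hold.

(←) Conversely, if r ≡ 2 (mod 7) and r ≡ 5 (mod 6), then by the Chinese remainder theorem r ≡ 23 (mod 42). Since 23 ≡ 9 (mod 14) and 14 ∣ 42, we get r ≡ 9 (mod 14).

Not equivalent: only (⇐) holds.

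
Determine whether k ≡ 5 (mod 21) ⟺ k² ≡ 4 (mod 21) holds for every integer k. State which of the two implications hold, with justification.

(→) Suppose k ≡ 5 (mod 21). Write k = 21j + 5. Then (21j + 5)² = 441j² + 210j + 25 = 21(21j² + 10j + 1) + 4, so k² ≡ 4 (mod 21).

(←) This fails: take k = 2. Then 2² = 4 ≡ 4 (mod 21), yet 2 ≡ 2 (mod 21), not 5.

Not equivalent: only (⇒) holds.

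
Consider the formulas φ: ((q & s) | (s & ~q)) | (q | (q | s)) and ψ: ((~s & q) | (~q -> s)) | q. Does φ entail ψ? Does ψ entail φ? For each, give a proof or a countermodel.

(⇒) Assume the antecedent. If q is true, ((~s & q) | (~q -> s)) | q reduces to true regardless of the other variables. If q is false, the antecedent forces (q = F, s = T), and ((~s & q) | (~q -> s)) | q holds there. Either way ((~s & q) | (~q -> s)) | q holds.

(⇐) Assume the antecedent. If q is true, the consequent reduces to true regardless of the other variables. If q is false, the antecedent forces (q = F, s = T), and the consequent holds there. Either way the consequent holds.

Both directions hold.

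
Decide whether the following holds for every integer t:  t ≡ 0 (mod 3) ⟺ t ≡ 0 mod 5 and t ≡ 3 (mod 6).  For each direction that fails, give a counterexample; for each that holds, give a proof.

(⟹) This fails: t = 0 gives 0 ≡ 0 (mod 3) but 0 ≡ 0 (mod 6), so the conjunction on the right does not hold.

(⟸) Conversely, if t ≡ 0 (mod 5) and t ≡ 3 (mod 6), then by the Chinese remainder theorem t ≡ 15 (mod 30). Since 15 ≡ 0 (mod 3) and 3 ∣ 30, we get t ≡ 0 (mod 3).

Only the converse holds.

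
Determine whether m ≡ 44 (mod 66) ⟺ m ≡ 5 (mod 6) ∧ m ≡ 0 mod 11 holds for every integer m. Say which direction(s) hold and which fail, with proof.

Both directions fail.

(→) This fails: m = 44 gives 44 ≡ 44 (mod 66) but 44 ≡ 2 (mod 6), so the conjunction on the right does not hold.

(←) This fails: m = 11 satisfies both congruences on the right (11 ≡ 5 mod 6 and 11 ≡ 0 mod 11) yet 11 ≡ 11 (mod 66), not 44.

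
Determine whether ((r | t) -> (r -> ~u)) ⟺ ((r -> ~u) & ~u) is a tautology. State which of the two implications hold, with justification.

Only the reverse direction holds.

[⇒] This fails. Under t = F, u = T, r = F, the left side is true but the right side is false.

[⇐] Assume the antecedent. If t is true, the antecedent forces (t = T, u = F, r = F) or (t = T, u = F, r = T), and (r | t) -> (r -> ~u) holds there. If t is false, the antecedent forces (t = F, u = F, r = F) or (t = F, u = F, r = T), and (r | t) -> (r -> ~u) holds there. Either way (r | t) -> (r -> ~u) holds.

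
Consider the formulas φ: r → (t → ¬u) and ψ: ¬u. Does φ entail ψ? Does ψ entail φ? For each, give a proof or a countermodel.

Forward direction. This fails. Under t = F, u = T, r = F, the left side is true but the right side is false.

Converse. Assume the antecedent. If t is true, the antecedent forces (t = T, u = F, r = F) or (t = T, u = F, r = T), and r → (t → ¬u) holds there. If t is false, r → (t → ¬u) reduces to true regardless of the other variables. Either way r → (t → ¬u) holds.

(⇒) fails; (⇐) holds.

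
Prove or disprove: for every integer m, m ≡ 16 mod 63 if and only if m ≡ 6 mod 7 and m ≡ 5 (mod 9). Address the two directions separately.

Both directions fail.

[⇒] This fails: m = 16 gives 16 ≡ 16 (mod 63) but 16 ≡ 2 (mod 7), so the conjunction on the right does not hold.

[⇐] This fails: m = 41 satisfies both congruences on the right (41 ≡ 6 mod 7 and 41 ≡ 5 mod 9) yet 41 ≡ 41 (mod 63), not 16.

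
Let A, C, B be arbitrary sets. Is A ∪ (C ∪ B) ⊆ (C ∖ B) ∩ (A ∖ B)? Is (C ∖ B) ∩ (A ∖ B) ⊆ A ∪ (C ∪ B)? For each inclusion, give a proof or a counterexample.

Only the reverse inclusion holds.

Forward inclusion. This inclusion fails. Take A = {1}, C = ∅, B = ∅; then 1 ∈ A ∪ (C ∪ B) but 1 ∉ (C ∖ B) ∩ (A ∖ B).

Reverse inclusion. Let x ∈ (C ∖ B) ∩ (A ∖ B). Then x ∈ A ∩ C and x ∉ B, from which x ∈ A ∪ (C ∪ B).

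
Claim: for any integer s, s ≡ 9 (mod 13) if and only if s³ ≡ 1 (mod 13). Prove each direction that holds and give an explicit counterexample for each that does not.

Not equivalent: only (⇒) holds.

Forward direction. Suppose s ≡ 9 (mod 13). Write s = 13j + 9. Then (13j + 9)³ = 2197j³ + 4563j² + 3159j + 729 = 13(169j³ + 351j² + 243j + 56) + 1, so s³ ≡ 1 (mod 13).

Converse. This fails: take s = 1. Then 1³ = 1 ≡ 1 (mod 13), yet 1 ≡ 1 (mod 13), not 9.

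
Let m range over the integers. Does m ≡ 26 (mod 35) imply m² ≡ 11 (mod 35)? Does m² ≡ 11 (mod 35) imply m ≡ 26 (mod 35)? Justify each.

(⇒) holds; (⇐) fails.

(⟸) This fails: take m = 9. Then 9² = 81 ≡ 11 (mod 35), yet 9 ≡ 9 (mod 35), not 26.

(⟹) Suppose m ≡ 26 (mod 35). Write m = 35j + 26. Then (35j + 26)² = 1225j² + 1820j + 676 = 35(35j² + 52j + 19) + 11, so m² ≡ 11 (mod 35).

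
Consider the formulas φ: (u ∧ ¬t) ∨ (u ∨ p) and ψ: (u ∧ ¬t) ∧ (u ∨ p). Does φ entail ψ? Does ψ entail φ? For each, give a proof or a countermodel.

The forward direction fails; the converse holds.

(⟹) This fails. Under t = T, u = T, p = F, the left side is true but the right side is false.

(⟸) Assume the antecedent. If t is true, the antecedent cannot hold. If t is false, the antecedent forces (t = F, u = T, p = F) or (t = F, u = T, p = T), and (u ∧ ¬t) ∨ (u ∨ p) holds there. Either way (u ∧ ¬t) ∨ (u ∨ p) holds.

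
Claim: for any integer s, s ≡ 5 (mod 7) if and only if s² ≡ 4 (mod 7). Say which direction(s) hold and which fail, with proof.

The forward direction holds; the converse fails.

Forward direction. Suppose s ≡ 5 (mod 7). Write s = 7j + 5. Then (7j + 5)² = 49j² + 70j + 25 = 7(7j² + 10j + 3) + 4, so s² ≡ 4 (mod 7).

Converse. This fails: take s = 2. Then 2² = 4 ≡ 4 (mod 7), yet 2 ≡ 2 (mod 7), not 5.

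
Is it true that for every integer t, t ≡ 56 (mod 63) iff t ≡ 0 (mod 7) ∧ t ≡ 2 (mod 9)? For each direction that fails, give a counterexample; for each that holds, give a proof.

Equivalent; both directions hold.

(⟹) Suppose t ≡ 56 (mod 63); write t = 63j + 56. Since 7 ∣ 63, reducing mod 7 gives t ≡ 56 ≡ 0 (mod 7); since 9 ∣ 63, reducing mod 9 gives t ≡ 56 ≡ 2 (mod 9).

(⟸) Conversely, if t ≡ 0 (mod 7) and t ≡ 2 (mod 9), then by the Chinese remainder theorem t ≡ 56 (mod 63). This is exactly t ≡ 56 (mod 63).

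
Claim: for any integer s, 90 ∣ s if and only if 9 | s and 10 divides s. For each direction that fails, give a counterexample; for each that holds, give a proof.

Converse. Suppose 9 ∣ s and 10 ∣ s. Any common multiple of 9 and 10 is a multiple of their lcm; here gcd(9, 10) = 1, so lcm(9, 10) = 9·10 = 90, so 90 ∣ s.

Forward direction. If 90 ∣ s, write s = 90q. Since 90 = 10·9, s = 9·(10q), so 9 ∣ s; and since 90 = 9·10, s = 10·(9q), so 10 ∣ s.

Equivalent; both directions hold.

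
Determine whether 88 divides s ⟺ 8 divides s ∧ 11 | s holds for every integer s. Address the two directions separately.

(→) If 88 ∣ s, write s = 88q. Since 88 = 11·8, s = 8·(11q), so 8 ∣ s; and since 88 = 8·11, s = 11·(8q), so 11 ∣ s.

(←) Suppose 8 ∣ s and 11 ∣ s. Any common multiple of 8 and 11 is a multiple of their lcm; here gcd(8, 11) = 1, so lcm(8, 11) = 8·11 = 88, so 88 ∣ s.

Both directions hold.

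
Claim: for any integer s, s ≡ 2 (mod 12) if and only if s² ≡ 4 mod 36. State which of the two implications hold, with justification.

Both directions fail.

(⟹) This fails: take s = 14. Then 14 ≡ 2 (mod 12), but 14² = 196 ≡ 16 (mod 36), not 4.

(⟸) This fails: take s = 16. Then 16² = 256 ≡ 4 (mod 36), yet 16 ≡ 4 (mod 12), not 2.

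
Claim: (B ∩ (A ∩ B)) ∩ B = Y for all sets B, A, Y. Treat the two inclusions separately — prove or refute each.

Neither inclusion holds.

(⊆) This inclusion fails. Take B = {1}, A = {1}, Y = ∅; then 1 ∈ (B ∩ (A ∩ B)) ∩ B but 1 ∉ Y.

(⊇) This inclusion fails. Take B = ∅, A = ∅, Y = {1}; then 1 ∈ Y but 1 ∉ (B ∩ (A ∩ B)) ∩ B.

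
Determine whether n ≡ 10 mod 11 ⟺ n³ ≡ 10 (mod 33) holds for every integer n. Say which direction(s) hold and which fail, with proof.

(⇒) This fails: take n = 21. Then 21 ≡ 10 (mod 11), but 21³ = 9261 ≡ 21 (mod 33), not 10.

(⇐) Conversely, the residues r modulo 33 with r³ ≡ 10 (mod 33) are exactly {10}, and each is ≡ 10 (mod 11).

Only the reverse direction holds.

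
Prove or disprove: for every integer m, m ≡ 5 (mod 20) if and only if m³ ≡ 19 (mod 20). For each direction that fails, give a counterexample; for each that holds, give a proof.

Neither direction holds.

(→) This fails: take m = 5. Then 5 ≡ 5 (mod 20), but 5³ = 125 ≡ 5 (mod 20), not 19.

(←) This fails: take m = 19. Then 19³ = 6859 ≡ 19 (mod 20), yet 19 ≡ 19 (mod 20), not 5.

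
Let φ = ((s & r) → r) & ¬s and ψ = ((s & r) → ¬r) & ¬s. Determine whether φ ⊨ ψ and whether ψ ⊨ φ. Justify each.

(⟸) Assume the antecedent. If r is true, the antecedent forces (r = T, s = F), and ((s & r) → r) & ¬s holds there. If r is false, the antecedent forces (r = F, s = F), and ((s & r) → r) & ¬s holds there. Either way ((s & r) → r) & ¬s holds.

(⟹) Assume the antecedent. If r is true, the antecedent forces (r = T, s = F), and ((s & r) → ¬r) & ¬s holds there. If r is false, the antecedent forces (r = F, s = F), and ((s & r) → ¬r) & ¬s holds there. Either way ((s & r) → ¬r) & ¬s holds.

Equivalent; both directions hold.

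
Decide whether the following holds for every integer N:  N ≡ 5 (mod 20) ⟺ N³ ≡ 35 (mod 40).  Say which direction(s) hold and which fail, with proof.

(⟹) This fails: take N = 5. Then 5 ≡ 5 (mod 20), but 5³ = 125 ≡ 5 (mod 40), not 35.

(⟸) This fails: take N = 35. Then 35³ = 42875 ≡ 35 (mod 40), yet 35 ≡ 15 (mod 20), not 5.

Neither direction holds.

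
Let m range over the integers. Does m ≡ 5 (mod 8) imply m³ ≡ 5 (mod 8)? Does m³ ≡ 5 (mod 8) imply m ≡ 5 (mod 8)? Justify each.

Converse. Suppose m³ ≡ 5 (mod 8). The only residue r in {0, …, 7} with r³ ≡ 5 (mod 8) is r = 5, so m ≡ 5 (mod 8).

Forward direction. Suppose m ≡ 5 (mod 8). Write m = 8j + 5. Then (8j + 5)³ = 512j³ + 960j² + 600j + 125 = 8(64j³ + 120j² + 75j + 15) + 5, so m³ ≡ 5 (mod 8).

Both directions hold.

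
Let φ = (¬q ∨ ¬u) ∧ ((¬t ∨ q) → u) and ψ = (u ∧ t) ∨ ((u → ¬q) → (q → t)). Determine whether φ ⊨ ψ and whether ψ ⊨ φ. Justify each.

Only the forward implication holds.

Converse. This fails. Under u = F, t = F, q = F, the left side is false but the right side is true.

Forward direction. Assume the antecedent. If u is true, (u ∧ t) ∨ ((u → ¬q) → (q → t)) reduces to true regardless of the other variables. If u is false, the antecedent forces (u = F, t = T, q = F), and (u ∧ t) ∨ ((u → ¬q) → (q → t)) holds there. Either way (u ∧ t) ∨ ((u → ¬q) → (q → t)) holds.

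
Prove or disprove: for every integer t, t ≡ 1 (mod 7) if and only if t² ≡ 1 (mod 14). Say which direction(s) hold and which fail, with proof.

[⇒] This fails: take t = 8. Then 8 ≡ 1 (mod 7), but 8² = 64 ≡ 8 (mod 14), not 1.

[⇐] This fails: take t = 13. Then 13² = 169 ≡ 1 (mod 14), yet 13 ≡ 6 (mod 7), not 1.

Neither implication holds.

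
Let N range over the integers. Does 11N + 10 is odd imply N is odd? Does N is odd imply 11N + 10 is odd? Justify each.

(⟹) Suppose 11N + 10 is odd. Since 11 is odd, 11N and N have the same parity, so 11N + 10 ≡ N + 10 (mod 2). As 10 is even, 11N + 10 is odd exactly when N is odd. Thus N is odd.

(⟸) Conversely, suppose N is odd; write N = 2j + 1. Then 11N + 10 = 11·(2j + 1) + 10 = 2·11j + 21, which is odd.

Equivalent; both directions hold.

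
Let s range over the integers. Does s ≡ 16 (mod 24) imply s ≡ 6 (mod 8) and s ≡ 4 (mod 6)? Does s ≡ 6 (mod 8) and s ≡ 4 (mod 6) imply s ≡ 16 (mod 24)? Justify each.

[⇒] This fails: s = 16 gives 16 ≡ 16 (mod 24) but 16 ≡ 0 (mod 8), so the conjunction on the right does not hold.

[⇐] This fails: s = 22 satisfies both congruences on the right (22 ≡ 6 mod 8 and 22 ≡ 4 mod 6) yet 22 ≡ 22 (mod 24), not 16.

Neither implication holds.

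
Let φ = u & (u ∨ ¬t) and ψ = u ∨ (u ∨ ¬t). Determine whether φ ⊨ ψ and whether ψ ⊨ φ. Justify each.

(→) Assume the antecedent. If u is true, u ∨ (u ∨ ¬t) reduces to true regardless of the other variables. If u is false, the antecedent cannot hold. Either way u ∨ (u ∨ ¬t) holds.

(←) This fails. Under u = F, t = F, the left side is false but the right side is true.

Not equivalent: only (⇒) holds.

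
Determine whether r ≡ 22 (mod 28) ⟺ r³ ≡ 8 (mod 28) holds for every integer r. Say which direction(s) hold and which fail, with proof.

The forward direction holds; the converse fails.

(→) Suppose r ≡ 22 (mod 28). Write r = 28j + 22. Then (28j + 22)³ = 21952j³ + 51744j² + 40656j + 10648 = 28(784j³ + 1848j² + 1452j + 380) + 8, so r³ ≡ 8 (mod 28).

(←) This fails: take r = 2. Then 2³ = 8 ≡ 8 (mod 28), yet 2 ≡ 2 (mod 28), not 22.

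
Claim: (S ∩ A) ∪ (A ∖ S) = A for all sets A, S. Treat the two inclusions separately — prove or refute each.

Reverse inclusion. Let x ∈ A. Then either x ∈ A and x ∉ S; or x ∈ A ∩ S. In each case x ∈ (S ∩ A) ∪ (A ∖ S), so A ⊆ (S ∩ A) ∪ (A ∖ S).

Forward inclusion. Let x ∈ (S ∩ A) ∪ (A ∖ S). Then either x ∈ A and x ∉ S; or x ∈ A ∩ S. In each case x ∈ A, so (S ∩ A) ∪ (A ∖ S) ⊆ A.

Both inclusions hold.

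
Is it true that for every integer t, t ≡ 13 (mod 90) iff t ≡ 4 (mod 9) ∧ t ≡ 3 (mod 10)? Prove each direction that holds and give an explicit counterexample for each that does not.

Converse. If t ≡ 4 (mod 9) and t ≡ 3 (mod 10), then by the Chinese remainder theorem t ≡ 13 (mod 90). This is exactly t ≡ 13 (mod 90).

Forward direction. Suppose t ≡ 13 (mod 90); write t = 90j + 13. Since 9 ∣ 90, reducing mod 9 gives t ≡ 13 ≡ 4 (mod 9); since 10 ∣ 90, reducing mod 10 gives t ≡ 13 ≡ 3 (mod 10).

Equivalent; both directions hold.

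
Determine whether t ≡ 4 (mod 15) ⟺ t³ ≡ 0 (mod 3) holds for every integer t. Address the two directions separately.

Neither implication holds.

Forward direction. This fails: take t = 4. Then 4 ≡ 4 (mod 15), but 4³ = 64 ≡ 1 (mod 3), not 0.

Converse. This fails: take t = 0. Then 0³ = 0 ≡ 0 (mod 3), yet 0 ≡ 0 (mod 15), not 4.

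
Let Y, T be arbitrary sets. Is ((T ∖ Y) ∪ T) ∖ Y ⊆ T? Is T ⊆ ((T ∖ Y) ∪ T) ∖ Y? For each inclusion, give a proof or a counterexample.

(⊆) Let x ∈ ((T ∖ Y) ∪ T) ∖ Y. Then x ∈ T and x ∉ Y, from which x ∈ T.

(⊇) This inclusion fails. Take Y = {1}, T = {1}; then 1 ∈ T but 1 ∉ ((T ∖ Y) ∪ T) ∖ Y.

The sets are not equal: only the forward inclusion holds.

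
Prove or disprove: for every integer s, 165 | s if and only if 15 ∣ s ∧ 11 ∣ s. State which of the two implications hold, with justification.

(⇒) If 165 ∣ s, write s = 165q. Since 165 = 11·15, s = 15·(11q), so 15 ∣ s; and since 165 = 15·11, s = 11·(15q), so 11 ∣ s.

(⇐) Suppose 15 ∣ s and 11 ∣ s. Any common multiple of 15 and 11 is a multiple of their lcm; here gcd(15, 11) = 1, so lcm(15, 11) = 15·11 = 165, so 165 ∣ s.

Both directions hold.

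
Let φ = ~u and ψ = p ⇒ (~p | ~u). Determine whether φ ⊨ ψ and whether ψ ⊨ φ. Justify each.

(⇒) holds; (⇐) fails.

(⇐) This fails. Under u = T, p = F, the left side is false but the right side is true.

(⇒) Assume the antecedent. If u is true, the antecedent cannot hold. If u is false, p ⇒ (~p | ~u) reduces to true regardless of the other variables. Either way p ⇒ (~p | ~u) holds.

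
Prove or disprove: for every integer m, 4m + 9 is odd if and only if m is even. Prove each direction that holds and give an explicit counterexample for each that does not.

Forward direction. This fails: take m = 1. Then 4m + 9 = 13, which is odd, yet m = 1 is odd, not even.

Converse. Suppose m is even. Since 4 is even, 4m is even for every m, so 4m + 9 has the same parity as 9, which is odd. Hence 4m + 9 is odd.

The forward direction fails; the converse holds.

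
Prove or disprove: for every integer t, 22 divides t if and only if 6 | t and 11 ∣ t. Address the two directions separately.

Forward direction. This fails: take t = 22. Certainly 22 ∣ 22, but 6 ∤ 22.

Converse. Suppose 6 ∣ t and 11 ∣ t. Any common multiple of 6 and 11 is a multiple of their lcm; here gcd(6, 11) = 1, so lcm(6, 11) = 6·11 = 66, so 66 ∣ t. Since 22 ∣ 66, it follows that 22 ∣ t.

The forward direction fails; the converse holds.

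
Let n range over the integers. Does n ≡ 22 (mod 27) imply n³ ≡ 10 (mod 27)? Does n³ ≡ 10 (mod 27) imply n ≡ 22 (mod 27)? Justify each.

The forward direction holds; the converse fails.

(←) This fails: take n = 4. Then 4³ = 64 ≡ 10 (mod 27), yet 4 ≡ 4 (mod 27), not 22.

(→) Suppose n ≡ 22 (mod 27). Write n = 27j + 22. Then (27j + 22)³ = 19683j³ + 48114j² + 39204j + 10648 = 27(729j³ + 1782j² + 1452j + 394) + 10, so n³ ≡ 10 (mod 27).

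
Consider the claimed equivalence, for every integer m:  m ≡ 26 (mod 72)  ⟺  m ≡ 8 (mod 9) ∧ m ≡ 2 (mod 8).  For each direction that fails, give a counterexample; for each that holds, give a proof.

Both directions hold; the statement is true.

(←) If m ≡ 8 (mod 9) and m ≡ 2 (mod 8), then by the Chinese remainder theorem m ≡ 26 (mod 72). This is exactly m ≡ 26 (mod 72).

(→) Suppose m ≡ 26 (mod 72); write m = 72j + 26. Since 9 ∣ 72, reducing mod 9 gives m ≡ 26 ≡ 8 (mod 9); since 8 ∣ 72, reducing mod 8 gives m ≡ 26 ≡ 2 (mod 8).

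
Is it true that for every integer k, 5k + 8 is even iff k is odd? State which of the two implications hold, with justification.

Both directions fail.

[⇒] This fails: k = 4 gives 5k + 8 = 28, which is even, but 4 is even, not odd.

[⇐] This also fails: k = 1 is odd, but 5k + 8 = 13 is odd, not even.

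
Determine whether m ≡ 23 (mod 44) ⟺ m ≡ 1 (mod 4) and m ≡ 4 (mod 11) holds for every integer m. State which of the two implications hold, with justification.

(⇒) This fails: m = 23 gives 23 ≡ 23 (mod 44) but 23 ≡ 3 (mod 4), so the conjunction on the right does not hold.

(⇐) This fails: m = 37 satisfies both congruences on the right (37 ≡ 1 mod 4 and 37 ≡ 4 mod 11) yet 37 ≡ 37 (mod 44), not 23.

Both directions fail.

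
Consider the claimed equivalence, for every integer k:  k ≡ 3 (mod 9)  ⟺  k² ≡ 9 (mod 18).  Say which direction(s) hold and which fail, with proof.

(⇒) This fails: take k = 12. Then 12 ≡ 3 (mod 9), but 12² = 144 ≡ 0 (mod 18), not 9.

(⇐) This fails: take k = 9. Then 9² = 81 ≡ 9 (mod 18), yet 9 ≡ 0 (mod 9), not 3.

Neither direction holds.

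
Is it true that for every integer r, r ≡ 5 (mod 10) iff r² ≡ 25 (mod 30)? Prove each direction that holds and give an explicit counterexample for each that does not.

(⇐) The residues r modulo 30 with r² ≡ 25 (mod 30) are exactly {5, 25}, and each is ≡ 5 (mod 10).

(⇒) This fails: take r = 15. Then 15 ≡ 5 (mod 10), but 15² = 225 ≡ 15 (mod 30), not 25.

Only the reverse direction holds.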